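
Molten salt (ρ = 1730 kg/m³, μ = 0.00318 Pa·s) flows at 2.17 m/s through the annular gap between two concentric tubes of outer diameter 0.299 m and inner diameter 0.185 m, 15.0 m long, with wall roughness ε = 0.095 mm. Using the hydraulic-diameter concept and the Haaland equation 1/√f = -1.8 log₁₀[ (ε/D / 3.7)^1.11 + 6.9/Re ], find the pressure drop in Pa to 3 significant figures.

ΔP ≈ 11100 Pa

Hydraulic diameter D_h = 4A/P = D_o - D_i = 0.299 - 0.185 = 0.114 m.
Re = ρVD_h/μ = 1730·2.17·0.114/0.00318 = 1.346e+05.
ε/D_h = 9.5e-05/0.114 = 0.000833; Haaland gives 1/√f = -1.8 log₁₀[8.94e-05+5.13e-05] = 6.933, so f = 0.0208.
ΔP = f(L/D_h)(ρV²/2) = 0.0208·15/0.114·4073 = 1.115e+04 Pa.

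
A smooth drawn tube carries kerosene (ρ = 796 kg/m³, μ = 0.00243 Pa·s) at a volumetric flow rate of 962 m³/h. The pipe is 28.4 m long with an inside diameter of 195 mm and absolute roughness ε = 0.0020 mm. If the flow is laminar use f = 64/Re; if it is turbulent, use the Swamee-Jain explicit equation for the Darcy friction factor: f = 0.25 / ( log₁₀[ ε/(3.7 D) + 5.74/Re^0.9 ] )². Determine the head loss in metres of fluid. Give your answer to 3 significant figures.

h_f ≈ 7.70 m

Q = 962 m³/h = 962/3600 = 0.2672 m³/s.
Cross-sectional area A = πD²/4 = π(0.195)²/4 = 0.02986 m²; mean velocity V = Q/A = 0.2672/0.02986 = 8.948 m/s.
Reynolds number Re = ρVD/μ = 796 · 8.948 · 0.195 / 0.00243 = 5.716e+05.
Re > 4000 → turbulent. Relative roughness ε/D = 2e-06/0.195 = 1.03e-05. Swamee-Jain: f = 0.25/(log₁₀[1.03e-05/3.7 + 5.74/5.716e+05^0.9])² = 0.25/(log₁₀[2.77e-06 + 3.78e-05])² = 0.25/(-4.392)² = 0.01296.
Darcy-Weisbach: ΔP = f(L/D)(ρV²/2) = 0.01296·(28.4/0.195)·(796·8.948²/2) = 0.01296·145.6·3.186e+04 = 6.015e+04 Pa.
Head loss h_f = ΔP/(ρg) = 6.015e+04/(796·9.81) = 7.70 m.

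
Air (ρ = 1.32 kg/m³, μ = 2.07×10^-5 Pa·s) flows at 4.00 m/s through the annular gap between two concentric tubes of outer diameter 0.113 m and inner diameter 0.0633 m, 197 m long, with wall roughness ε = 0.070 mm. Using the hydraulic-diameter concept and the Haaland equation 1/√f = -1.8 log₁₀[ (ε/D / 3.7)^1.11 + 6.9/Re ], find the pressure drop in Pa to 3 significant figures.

Hydraulic diameter D_h = 4A/P = D_o - D_i = 0.113 - 0.0633 = 0.0497 m.
Re = ρVD_h/μ = 1.32·4·0.0497/2.07e-05 = 1.268e+04.
ε/D_h = 7e-05/0.0497 = 0.00141; Haaland gives 1/√f = -1.8 log₁₀[0.00016+0.000544] = 5.674, so f = 0.03106.
ΔP = f(L/D_h)(ρV²/2) = 0.03106·197/0.0497·10.56 = 1300 Pa.

ΔP ≈ 1300 Pa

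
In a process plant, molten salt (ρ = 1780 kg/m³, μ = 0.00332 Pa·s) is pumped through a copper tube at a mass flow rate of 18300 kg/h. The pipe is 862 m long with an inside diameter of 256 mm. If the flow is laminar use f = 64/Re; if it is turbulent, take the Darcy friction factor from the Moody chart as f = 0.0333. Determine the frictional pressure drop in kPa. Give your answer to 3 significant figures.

ΔP ≈ 0.307 kPa

ṁ = 18300 kg/h = 18300/3600 = 5.083 kg/s.
A = πD²/4 = π(0.256)²/4 = 0.05147 m²; mean velocity V = ṁ/(ρA) = 5.083/(1780 · 0.05147) = 0.05548 m/s.
Reynolds number Re = ρVD/μ = 1780 · 0.05548 · 0.256 / 0.00332 = 7615.
Re > 4000 → turbulent; use the Moody-chart value f = 0.0333.
Darcy-Weisbach: ΔP = f(L/D)(ρV²/2) = 0.0333·(862/0.256)·(1780·0.05548²/2) = 0.0333·3367·2.74 = 307.2 Pa.
ΔP = 307.2 Pa = 0.307 kPa.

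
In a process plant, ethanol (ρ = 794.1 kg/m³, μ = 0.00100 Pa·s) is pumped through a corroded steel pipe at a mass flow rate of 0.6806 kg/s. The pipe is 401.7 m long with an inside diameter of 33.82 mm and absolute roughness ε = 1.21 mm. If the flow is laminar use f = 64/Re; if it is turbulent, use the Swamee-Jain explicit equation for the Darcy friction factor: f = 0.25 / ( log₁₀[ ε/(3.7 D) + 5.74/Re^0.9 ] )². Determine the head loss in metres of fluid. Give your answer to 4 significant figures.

A = πD²/4 = π(0.03382)²/4 = 0.0008983 m²; mean velocity V = ṁ/(ρA) = 0.6806/(794.1 · 0.0008983) = 0.9541 m/s.
Reynolds number Re = ρVD/μ = 794.1 · 0.9541 · 0.03382 / 0.001 = 2.562e+04.
Re > 4000 → turbulent. Relative roughness ε/D = 0.00121/0.03382 = 0.0358. Swamee-Jain: f = 0.25/(log₁₀[0.0358/3.7 + 5.74/2.562e+04^0.9])² = 0.25/(log₁₀[0.00967 + 0.000618])² = 0.25/(-1.988)² = 0.06328.
Darcy-Weisbach: ΔP = f(L/D)(ρV²/2) = 0.06328·(401.7/0.03382)·(794.1·0.9541²/2) = 0.06328·1.188e+04·361.4 = 2.716e+05 Pa.
Head loss h_f = ΔP/(ρg) = 2.716e+05/(794.1·9.81) = 34.87 m.

h_f ≈ 34.87 m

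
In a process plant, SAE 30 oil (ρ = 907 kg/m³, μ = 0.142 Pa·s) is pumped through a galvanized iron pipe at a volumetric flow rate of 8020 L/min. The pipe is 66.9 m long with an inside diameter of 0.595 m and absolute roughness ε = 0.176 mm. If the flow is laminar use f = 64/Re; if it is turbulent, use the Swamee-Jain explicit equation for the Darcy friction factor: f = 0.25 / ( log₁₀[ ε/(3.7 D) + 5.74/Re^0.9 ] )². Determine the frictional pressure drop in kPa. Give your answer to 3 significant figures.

ΔP ≈ 0.413 kPa

Q = 8020 L/min = 8020/60000 = 0.1337 m³/s.
Cross-sectional area A = πD²/4 = π(0.595)²/4 = 0.2781 m²; mean velocity V = Q/A = 0.1337/0.2781 = 0.4807 m/s.
Reynolds number Re = ρVD/μ = 907 · 0.4807 · 0.595 / 0.142 = 1827.
Re < 2300 → laminar flow, so f = 64/Re = 64/1827 = 0.03503 (the turbulent correlation is not needed).
Darcy-Weisbach: ΔP = f(L/D)(ρV²/2) = 0.03503·(66.9/0.595)·(907·0.4807²/2) = 0.03503·112.4·104.8 = 412.8 Pa.
ΔP = 412.8 Pa = 0.413 kPa.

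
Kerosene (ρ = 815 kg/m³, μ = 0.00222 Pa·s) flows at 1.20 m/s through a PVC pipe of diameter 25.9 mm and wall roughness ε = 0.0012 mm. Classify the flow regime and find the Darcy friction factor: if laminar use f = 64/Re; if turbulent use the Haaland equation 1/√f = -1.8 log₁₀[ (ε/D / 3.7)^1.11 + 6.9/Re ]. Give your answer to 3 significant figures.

f ≈ 0.0298

Re = ρVD/μ = 815·1.2·0.0259/0.00222 = 1.141e+04.
Re > 4000 → turbulent. ε/D = 1.2e-06/0.0259 = 4.63e-05; Haaland: 1/√f = -1.8 log₁₀[3.62e-06 + 0.000605] = 5.789, so f = 0.02984.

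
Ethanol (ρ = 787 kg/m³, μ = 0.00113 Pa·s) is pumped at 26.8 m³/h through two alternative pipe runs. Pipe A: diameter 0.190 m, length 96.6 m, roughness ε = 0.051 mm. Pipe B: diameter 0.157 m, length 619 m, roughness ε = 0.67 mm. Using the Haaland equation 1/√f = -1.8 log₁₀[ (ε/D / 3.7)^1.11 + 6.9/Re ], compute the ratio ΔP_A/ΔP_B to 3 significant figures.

Pipe A: V = Q/A = 0.007444/0.02835 = 0.2626 m/s; Re = 3.474e+04; ε/D = 0.000268; Haaland → f = 0.02317; ΔP_A = f(L/D)(ρV²/2) = 319.6 Pa.
Pipe B: V = Q/A = 0.007444/0.01936 = 0.3845 m/s; Re = 4.205e+04; ε/D = 0.00427; Haaland → f = 0.03116; ΔP_B = f(L/D)(ρV²/2) = 7148 Pa.
ΔP_A/ΔP_B = 319.6/7148 = 0.0447.

ΔP_A/ΔP_B ≈ 0.0447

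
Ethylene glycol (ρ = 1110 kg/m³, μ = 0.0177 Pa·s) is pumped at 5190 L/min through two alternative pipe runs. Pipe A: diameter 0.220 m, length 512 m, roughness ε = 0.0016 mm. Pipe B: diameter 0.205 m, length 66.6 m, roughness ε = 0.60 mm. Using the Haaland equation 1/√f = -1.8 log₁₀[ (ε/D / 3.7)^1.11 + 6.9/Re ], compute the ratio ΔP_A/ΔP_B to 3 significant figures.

Pipe A: V = Q/A = 0.0865/0.03801 = 2.276 m/s; Re = 3.139e+04; ε/D = 7.27e-06; Haaland → f = 0.02308; ΔP_A = f(L/D)(ρV²/2) = 1.543e+05 Pa.
Pipe B: V = Q/A = 0.0865/0.03301 = 2.621 m/s; Re = 3.369e+04; ε/D = 0.00293; Haaland → f = 0.02926; ΔP_B = f(L/D)(ρV²/2) = 3.624e+04 Pa.
ΔP_A/ΔP_B = 1.543e+05/3.624e+04 = 4.26.

ΔP_A/ΔP_B ≈ 4.26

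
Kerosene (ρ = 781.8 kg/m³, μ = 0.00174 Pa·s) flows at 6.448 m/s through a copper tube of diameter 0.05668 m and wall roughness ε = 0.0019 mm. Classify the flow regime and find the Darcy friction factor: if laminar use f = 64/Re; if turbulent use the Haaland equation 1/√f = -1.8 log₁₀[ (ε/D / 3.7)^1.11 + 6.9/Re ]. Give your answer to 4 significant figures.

f ≈ 0.01630

Re = ρVD/μ = 781.8·6.448·0.05668/0.00174 = 1.642e+05.
Re > 4000 → turbulent. ε/D = 1.9e-06/0.05668 = 3.35e-05; Haaland: 1/√f = -1.8 log₁₀[2.53e-06 + 4.2e-05] = 7.832, so f = 0.0163.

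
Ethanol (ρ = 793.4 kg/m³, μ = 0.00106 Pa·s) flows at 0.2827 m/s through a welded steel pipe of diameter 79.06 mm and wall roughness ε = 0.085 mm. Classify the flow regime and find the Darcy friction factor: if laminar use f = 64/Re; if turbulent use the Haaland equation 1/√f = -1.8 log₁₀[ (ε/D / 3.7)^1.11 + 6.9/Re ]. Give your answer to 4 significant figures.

f ≈ 0.02878

Re = ρVD/μ = 793.4·0.2827·0.07906/0.00106 = 1.673e+04.
Re > 4000 → turbulent. ε/D = 8.5e-05/0.07906 = 0.00108; Haaland: 1/√f = -1.8 log₁₀[0.000119 + 0.000412] = 5.895, so f = 0.02878.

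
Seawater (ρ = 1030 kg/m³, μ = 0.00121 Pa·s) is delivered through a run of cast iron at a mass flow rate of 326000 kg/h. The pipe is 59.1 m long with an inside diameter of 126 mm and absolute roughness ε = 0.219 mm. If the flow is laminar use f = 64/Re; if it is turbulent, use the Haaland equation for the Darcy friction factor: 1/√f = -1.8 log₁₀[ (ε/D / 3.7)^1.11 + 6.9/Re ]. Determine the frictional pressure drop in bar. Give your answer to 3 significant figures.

ṁ = 326000 kg/h = 326000/3600 = 90.56 kg/s.
A = πD²/4 = π(0.126)²/4 = 0.01247 m²; mean velocity V = ṁ/(ρA) = 90.56/(1030 · 0.01247) = 7.051 m/s.
Reynolds number Re = ρVD/μ = 1030 · 7.051 · 0.126 / 0.00121 = 7.563e+05.
Re > 4000 → turbulent. Relative roughness ε/D = 0.000219/0.126 = 0.00174. Haaland: 1/√f = -1.8 log₁₀[(0.00174/3.7)^1.11 + 6.9/7.563e+05] = -1.8 log₁₀[0.000202 + 9.12e-06] = 6.615, so f = 0.02285.
Darcy-Weisbach: ΔP = f(L/D)(ρV²/2) = 0.02285·(59.1/0.126)·(1030·7.051²/2) = 0.02285·469·2.56e+04 = 2.744e+05 Pa.
ΔP = 2.744e+05 Pa = 2.74 bar.

ΔP ≈ 2.74 bar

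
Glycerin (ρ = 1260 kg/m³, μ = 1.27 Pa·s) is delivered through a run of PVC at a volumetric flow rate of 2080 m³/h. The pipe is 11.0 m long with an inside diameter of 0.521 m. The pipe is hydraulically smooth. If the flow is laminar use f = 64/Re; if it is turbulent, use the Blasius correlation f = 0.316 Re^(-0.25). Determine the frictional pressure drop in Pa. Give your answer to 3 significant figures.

Q = 2080 m³/h = 2080/3600 = 0.5778 m³/s.
Cross-sectional area A = πD²/4 = π(0.521)²/4 = 0.2132 m²; mean velocity V = Q/A = 0.5778/0.2132 = 2.71 m/s.
Reynolds number Re = ρVD/μ = 1260 · 2.71 · 0.521 / 1.27 = 1401.
Re < 2300 → laminar flow, so f = 64/Re = 64/1401 = 0.04569 (the turbulent correlation is not needed).
Darcy-Weisbach: ΔP = f(L/D)(ρV²/2) = 0.04569·(11/0.521)·(1260·2.71²/2) = 0.04569·21.11·4627 = 4463 Pa.

ΔP ≈ 4460 Pa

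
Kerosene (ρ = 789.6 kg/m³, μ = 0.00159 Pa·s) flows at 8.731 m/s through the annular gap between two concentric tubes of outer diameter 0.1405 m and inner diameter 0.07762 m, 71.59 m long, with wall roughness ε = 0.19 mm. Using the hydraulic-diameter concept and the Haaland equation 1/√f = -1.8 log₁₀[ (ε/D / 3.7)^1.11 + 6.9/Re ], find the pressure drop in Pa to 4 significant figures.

ΔP ≈ 915300 Pa

Hydraulic diameter D_h = 4A/P = D_o - D_i = 0.1405 - 0.07762 = 0.06288 m.
Re = ρVD_h/μ = 789.6·8.731·0.06288/0.00159 = 2.726e+05.
ε/D_h = 0.00019/0.06288 = 0.00302; Haaland gives 1/√f = -1.8 log₁₀[0.000374+2.53e-05] = 6.119, so f = 0.02671.
ΔP = f(L/D_h)(ρV²/2) = 0.02671·71.59/0.06288·3.01e+04 = 9.153e+05 Pa.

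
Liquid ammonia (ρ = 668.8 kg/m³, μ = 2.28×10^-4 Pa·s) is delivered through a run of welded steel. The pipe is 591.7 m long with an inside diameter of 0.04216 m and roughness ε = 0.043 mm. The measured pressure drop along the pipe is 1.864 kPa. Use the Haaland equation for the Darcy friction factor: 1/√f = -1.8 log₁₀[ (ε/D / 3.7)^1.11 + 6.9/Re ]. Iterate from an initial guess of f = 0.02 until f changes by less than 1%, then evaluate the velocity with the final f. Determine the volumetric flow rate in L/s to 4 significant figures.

Q ≈ 0.1616 L/s

Rearranging Darcy-Weisbach: V = √(2·ΔP·D/(f·L·ρ)). With ε/D = 4.3e-05/0.04216 = 0.00102, iterate starting from f = 0.02:
  f = 0.02 → V = √(2·1864·0.04216/(0.02·591.7·668.8)) = 0.1409 m/s; Re = ρVD/μ = 1.743e+04; f → 0.02844
  f = 0.02844 → V = 0.1182 m/s; Re = 1.461e+04; f → 0.02952
  f = 0.02952 → V = 0.116 m/s; Re = 1.435e+04; f → 0.02964
Converged (Δf/f < 1%). With the final f = 0.02964: V = √(2·1864·0.04216/(0.02964·591.7·668.8)) = 0.1158 m/s.
Q = V·A = 0.1158·(π/4·0.04216²) = 0.0001616 m³/s = 0.1616 L/s.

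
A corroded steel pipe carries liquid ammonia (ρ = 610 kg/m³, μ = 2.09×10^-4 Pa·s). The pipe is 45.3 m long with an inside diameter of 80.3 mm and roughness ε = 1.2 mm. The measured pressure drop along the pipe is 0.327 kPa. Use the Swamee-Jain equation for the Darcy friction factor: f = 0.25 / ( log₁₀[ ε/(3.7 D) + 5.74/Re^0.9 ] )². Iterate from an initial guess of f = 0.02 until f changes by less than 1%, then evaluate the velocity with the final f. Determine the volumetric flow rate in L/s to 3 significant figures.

Q ≈ 1.04 L/s

Rearranging Darcy-Weisbach: V = √(2·ΔP·D/(f·L·ρ)). With ε/D = 0.0012/0.0803 = 0.0149, iterate starting from f = 0.02:
  f = 0.02 → V = √(2·327·0.0803/(0.02·45.3·610)) = 0.3083 m/s; Re = ρVD/μ = 7.225e+04; f → 0.04457
  f = 0.04457 → V = 0.2065 m/s; Re = 4.84e+04; f → 0.04497
Converged (Δf/f < 1%). With the final f = 0.04497: V = √(2·327·0.0803/(0.04497·45.3·610)) = 0.2056 m/s.
Q = V·A = 0.2056·(π/4·0.0803²) = 0.001041 m³/s = 1.04 L/s.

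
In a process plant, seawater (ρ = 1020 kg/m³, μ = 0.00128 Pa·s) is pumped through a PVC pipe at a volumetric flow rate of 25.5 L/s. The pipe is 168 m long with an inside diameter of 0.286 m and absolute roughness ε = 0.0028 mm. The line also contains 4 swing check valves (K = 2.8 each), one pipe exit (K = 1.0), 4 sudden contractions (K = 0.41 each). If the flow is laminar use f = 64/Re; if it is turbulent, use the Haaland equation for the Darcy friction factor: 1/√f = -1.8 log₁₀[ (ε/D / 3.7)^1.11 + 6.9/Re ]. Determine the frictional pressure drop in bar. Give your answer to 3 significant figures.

ΔP ≈ 0.0197 bar

Q = 25.5 L/s = 25.5/1000 = 0.0255 m³/s.
Cross-sectional area A = πD²/4 = π(0.286)²/4 = 0.06424 m²; mean velocity V = Q/A = 0.0255/0.06424 = 0.3969 m/s.
Reynolds number Re = ρVD/μ = 1020 · 0.3969 · 0.286 / 0.00128 = 9.046e+04.
Re > 4000 → turbulent. Relative roughness ε/D = 2.8e-06/0.286 = 9.79e-06. Haaland: 1/√f = -1.8 log₁₀[(9.79e-06/3.7)^1.11 + 6.9/9.046e+04] = -1.8 log₁₀[6.44e-07 + 7.63e-05] = 7.405, so f = 0.01824.
Total minor-loss coefficient ΣK = 4·2.8 + 1·1 + 4·0.41 = 13.8.
ΔP = [f·L/D + ΣK]·(ρV²/2) = [0.01824·168/0.286 + 13.8]·(1020·0.3969²/2) = [10.71 + 13.8]·80.35 = 1973 Pa.
ΔP = 1973 Pa = 0.0197 bar.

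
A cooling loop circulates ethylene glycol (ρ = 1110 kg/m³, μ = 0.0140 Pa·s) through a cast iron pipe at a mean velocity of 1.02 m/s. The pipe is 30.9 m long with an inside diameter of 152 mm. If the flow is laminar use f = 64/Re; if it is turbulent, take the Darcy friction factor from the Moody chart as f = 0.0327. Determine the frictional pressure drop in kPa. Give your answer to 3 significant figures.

ΔP ≈ 3.84 kPa

Reynolds number Re = ρVD/μ = 1110 · 1.02 · 0.152 / 0.014 = 1.229e+04.
Re > 4000 → turbulent; use the Moody-chart value f = 0.0327.
Darcy-Weisbach: ΔP = f(L/D)(ρV²/2) = 0.0327·(30.9/0.152)·(1110·1.02²/2) = 0.0327·203.3·577.4 = 3838 Pa.
ΔP = 3838 Pa = 3.84 kPa.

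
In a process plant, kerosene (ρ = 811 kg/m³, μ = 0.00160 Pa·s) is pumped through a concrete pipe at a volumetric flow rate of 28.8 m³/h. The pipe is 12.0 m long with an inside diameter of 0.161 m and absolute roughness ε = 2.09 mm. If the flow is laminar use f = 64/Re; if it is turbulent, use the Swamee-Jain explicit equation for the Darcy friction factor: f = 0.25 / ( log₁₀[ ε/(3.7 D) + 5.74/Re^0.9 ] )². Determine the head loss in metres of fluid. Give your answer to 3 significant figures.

h_f ≈ 0.0255 m

Q = 28.8 m³/h = 28.8/3600 = 0.008 m³/s.
Cross-sectional area A = πD²/4 = π(0.161)²/4 = 0.02036 m²; mean velocity V = Q/A = 0.008/0.02036 = 0.393 m/s.
Reynolds number Re = ρVD/μ = 811 · 0.393 · 0.161 / 0.0016 = 3.207e+04.
Re > 4000 → turbulent. Relative roughness ε/D = 0.00209/0.161 = 0.013. Swamee-Jain: f = 0.25/(log₁₀[0.013/3.7 + 5.74/3.207e+04^0.9])² = 0.25/(log₁₀[0.00351 + 0.000505])² = 0.25/(-2.396)² = 0.04353.
Darcy-Weisbach: ΔP = f(L/D)(ρV²/2) = 0.04353·(12/0.161)·(811·0.393²/2) = 0.04353·74.53·62.62 = 203.2 Pa.
Head loss h_f = ΔP/(ρg) = 203.2/(811·9.81) = 0.0255 m.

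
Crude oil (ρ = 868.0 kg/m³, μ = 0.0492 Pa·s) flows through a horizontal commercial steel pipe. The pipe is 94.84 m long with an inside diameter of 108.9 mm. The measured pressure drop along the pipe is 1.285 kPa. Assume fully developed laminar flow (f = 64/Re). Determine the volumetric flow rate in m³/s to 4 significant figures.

For laminar flow, f = 64/Re with Re = ρVD/μ, so Darcy-Weisbach reduces to ΔP = 32μLV/D². Solving for V: V = ΔP·D²/(32μL) = 1285·(0.1089)²/(32·0.0492·94.84) = 0.1021 m/s.
Check: Re = ρVD/μ = 868·0.1021·0.1089/0.0492 = 196.1 < 2300, so the laminar assumption holds.
Q = V·A = 0.1021·(π/4·0.1089²) = 0.0009506 m³/s = 9.506×10^-4 m³/s.

Q ≈ 9.506×10^-4 m³/s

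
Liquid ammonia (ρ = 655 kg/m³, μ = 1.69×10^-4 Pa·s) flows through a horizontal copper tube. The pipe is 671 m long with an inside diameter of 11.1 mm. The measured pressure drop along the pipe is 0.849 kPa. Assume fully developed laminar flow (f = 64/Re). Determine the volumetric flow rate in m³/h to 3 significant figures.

For laminar flow, f = 64/Re with Re = ρVD/μ, so Darcy-Weisbach reduces to ΔP = 32μLV/D². Solving for V: V = ΔP·D²/(32μL) = 849·(0.0111)²/(32·0.000169·671) = 0.02883 m/s.
Check: Re = ρVD/μ = 655·0.02883·0.0111/0.000169 = 1240 < 2300, so the laminar assumption holds.
Q = V·A = 0.02883·(π/4·0.0111²) = 2.79e-06 m³/s = 0.0100 m³/h.

Q ≈ 0.0100 m³/h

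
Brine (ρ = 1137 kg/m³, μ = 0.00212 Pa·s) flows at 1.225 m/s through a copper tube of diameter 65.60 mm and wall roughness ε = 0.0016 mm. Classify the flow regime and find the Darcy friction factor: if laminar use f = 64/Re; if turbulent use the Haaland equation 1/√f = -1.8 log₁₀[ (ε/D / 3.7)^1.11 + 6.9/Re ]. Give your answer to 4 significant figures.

f ≈ 0.02148

Re = ρVD/μ = 1137·1.225·0.0656/0.00212 = 4.31e+04.
Re > 4000 → turbulent. ε/D = 1.6e-06/0.0656 = 2.44e-05; Haaland: 1/√f = -1.8 log₁₀[1.77e-06 + 0.00016] = 6.823, so f = 0.02148.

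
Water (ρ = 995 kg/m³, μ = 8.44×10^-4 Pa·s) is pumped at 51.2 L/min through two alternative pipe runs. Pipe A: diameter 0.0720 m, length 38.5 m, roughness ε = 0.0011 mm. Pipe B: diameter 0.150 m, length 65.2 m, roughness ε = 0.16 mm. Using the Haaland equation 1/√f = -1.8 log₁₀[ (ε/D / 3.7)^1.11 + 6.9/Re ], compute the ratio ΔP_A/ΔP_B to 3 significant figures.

ΔP_A/ΔP_B ≈ 18.3

Pipe A: V = Q/A = 0.0008533/0.004072 = 0.2096 m/s; Re = 1.779e+04; ε/D = 1.53e-05; Haaland → f = 0.02654; ΔP_A = f(L/D)(ρV²/2) = 310.1 Pa.
Pipe B: V = Q/A = 0.0008533/0.01767 = 0.04829 m/s; Re = 8539; ε/D = 0.00107; Haaland → f = 0.03354; ΔP_B = f(L/D)(ρV²/2) = 16.91 Pa.
ΔP_A/ΔP_B = 310.1/16.91 = 18.3.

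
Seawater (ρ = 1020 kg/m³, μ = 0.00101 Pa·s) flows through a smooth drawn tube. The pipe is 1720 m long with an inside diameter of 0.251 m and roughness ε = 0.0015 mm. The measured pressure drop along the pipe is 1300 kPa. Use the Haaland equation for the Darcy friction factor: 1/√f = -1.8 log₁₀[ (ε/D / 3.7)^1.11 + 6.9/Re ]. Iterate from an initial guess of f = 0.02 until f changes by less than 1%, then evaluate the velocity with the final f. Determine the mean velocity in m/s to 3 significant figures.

V ≈ 5.81 m/s

Rearranging Darcy-Weisbach: V = √(2·ΔP·D/(f·L·ρ)). With ε/D = 1.5e-06/0.251 = 5.98e-06, iterate starting from f = 0.02:
  f = 0.02 → V = √(2·1.3e+06·0.251/(0.02·1720·1020)) = 4.313 m/s; Re = ρVD/μ = 1.093e+06; f → 0.01153
  f = 0.01153 → V = 5.681 m/s; Re = 1.44e+06; f → 0.01104
  f = 0.01104 → V = 5.804 m/s; Re = 1.471e+06; f → 0.01101
Converged (Δf/f < 1%). With the final f = 0.01101: V = √(2·1.3e+06·0.251/(0.01101·1720·1020)) = 5.814 m/s.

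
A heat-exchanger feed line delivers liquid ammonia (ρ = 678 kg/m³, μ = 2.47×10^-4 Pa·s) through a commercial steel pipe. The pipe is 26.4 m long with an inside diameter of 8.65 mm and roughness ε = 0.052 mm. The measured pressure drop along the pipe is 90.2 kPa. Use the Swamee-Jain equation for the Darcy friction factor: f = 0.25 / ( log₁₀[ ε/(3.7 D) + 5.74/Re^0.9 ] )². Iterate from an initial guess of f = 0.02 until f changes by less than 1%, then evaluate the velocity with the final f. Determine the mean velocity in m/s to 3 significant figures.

Rearranging Darcy-Weisbach: V = √(2·ΔP·D/(f·L·ρ)). With ε/D = 5.2e-05/0.00865 = 0.00601, iterate starting from f = 0.02:
  f = 0.02 → V = √(2·9.02e+04·0.00865/(0.02·26.4·678)) = 2.088 m/s; Re = ρVD/μ = 4.957e+04; f → 0.03413
  f = 0.03413 → V = 1.598 m/s; Re = 3.795e+04; f → 0.03464
  f = 0.03464 → V = 1.586 m/s; Re = 3.767e+04; f → 0.03466
Converged (Δf/f < 1%). With the final f = 0.03466: V = √(2·9.02e+04·0.00865/(0.03466·26.4·678)) = 1.586 m/s.

V ≈ 1.59 m/s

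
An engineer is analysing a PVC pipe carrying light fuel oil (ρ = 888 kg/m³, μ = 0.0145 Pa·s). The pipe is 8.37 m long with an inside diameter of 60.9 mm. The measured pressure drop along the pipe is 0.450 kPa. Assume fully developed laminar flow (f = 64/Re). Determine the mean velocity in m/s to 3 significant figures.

For laminar flow, f = 64/Re with Re = ρVD/μ, so Darcy-Weisbach reduces to ΔP = 32μLV/D². Solving for V: V = ΔP·D²/(32μL) = 450·(0.0609)²/(32·0.0145·8.37) = 0.4297 m/s.
Check: Re = ρVD/μ = 888·0.4297·0.0609/0.0145 = 1603 < 2300, so the laminar assumption holds.

V ≈ 0.430 m/s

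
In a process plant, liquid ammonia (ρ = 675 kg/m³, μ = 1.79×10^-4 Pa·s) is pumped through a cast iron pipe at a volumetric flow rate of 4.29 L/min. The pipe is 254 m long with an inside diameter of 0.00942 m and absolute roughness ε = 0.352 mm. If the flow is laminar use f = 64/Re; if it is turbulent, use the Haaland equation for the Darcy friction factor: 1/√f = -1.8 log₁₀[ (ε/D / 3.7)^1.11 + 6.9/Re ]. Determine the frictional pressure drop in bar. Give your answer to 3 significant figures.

ΔP ≈ 6.10 bar

Q = 4.29 L/min = 4.29/60000 = 7.15e-05 m³/s.
Cross-sectional area A = πD²/4 = π(0.00942)²/4 = 6.969e-05 m²; mean velocity V = Q/A = 7.15e-05/6.969e-05 = 1.026 m/s.
Reynolds number Re = ρVD/μ = 675 · 1.026 · 0.00942 / 0.000179 = 3.644e+04.
Re > 4000 → turbulent. Relative roughness ε/D = 0.000352/0.00942 = 0.0374. Haaland: 1/√f = -1.8 log₁₀[(0.0374/3.7)^1.11 + 6.9/3.644e+04] = -1.8 log₁₀[0.00609 + 0.000189] = 3.964, so f = 0.06366.
Darcy-Weisbach: ΔP = f(L/D)(ρV²/2) = 0.06366·(254/0.00942)·(675·1.026²/2) = 0.06366·2.696e+04·355.2 = 6.097e+05 Pa.
ΔP = 6.097e+05 Pa = 6.10 bar.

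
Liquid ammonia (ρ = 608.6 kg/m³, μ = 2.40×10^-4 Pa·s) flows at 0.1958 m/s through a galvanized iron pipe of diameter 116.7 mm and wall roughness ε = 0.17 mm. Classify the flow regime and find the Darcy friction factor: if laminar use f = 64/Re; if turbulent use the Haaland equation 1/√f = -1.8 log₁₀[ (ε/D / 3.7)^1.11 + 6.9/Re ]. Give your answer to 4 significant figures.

Re = ρVD/μ = 608.6·0.1958·0.1167/0.00024 = 5.794e+04.
Re > 4000 → turbulent. ε/D = 0.00017/0.1167 = 0.00146; Haaland: 1/√f = -1.8 log₁₀[0.000166 + 0.000119] = 6.38, so f = 0.02456.

f ≈ 0.02456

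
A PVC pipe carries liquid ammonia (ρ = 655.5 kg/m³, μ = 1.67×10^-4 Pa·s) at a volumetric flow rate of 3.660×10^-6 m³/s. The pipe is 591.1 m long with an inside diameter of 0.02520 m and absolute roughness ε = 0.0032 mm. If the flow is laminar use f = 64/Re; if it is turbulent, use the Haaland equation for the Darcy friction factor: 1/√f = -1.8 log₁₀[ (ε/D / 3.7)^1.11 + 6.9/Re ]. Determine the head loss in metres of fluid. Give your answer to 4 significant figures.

Cross-sectional area A = πD²/4 = π(0.0252)²/4 = 0.0004988 m²; mean velocity V = Q/A = 3.66e-06/0.0004988 = 0.007338 m/s.
Reynolds number Re = ρVD/μ = 655.5 · 0.007338 · 0.0252 / 0.000167 = 725.9.
Re < 2300 → laminar flow, so f = 64/Re = 64/725.9 = 0.08817 (the turbulent correlation is not needed).
Darcy-Weisbach: ΔP = f(L/D)(ρV²/2) = 0.08817·(591.1/0.0252)·(655.5·0.007338²/2) = 0.08817·2.346e+04·0.01765 = 36.5 Pa.
Head loss h_f = ΔP/(ρg) = 36.5/(655.5·9.81) = 0.005676 m.

h_f ≈ 0.005676 m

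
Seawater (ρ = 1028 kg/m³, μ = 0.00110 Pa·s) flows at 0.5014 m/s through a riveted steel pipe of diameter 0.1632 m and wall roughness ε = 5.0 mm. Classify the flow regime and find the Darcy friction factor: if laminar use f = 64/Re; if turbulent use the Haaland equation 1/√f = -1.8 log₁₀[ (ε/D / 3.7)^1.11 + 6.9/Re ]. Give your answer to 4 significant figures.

Re = ρVD/μ = 1028·0.5014·0.1632/0.0011 = 7.647e+04.
Re > 4000 → turbulent. ε/D = 0.005/0.1632 = 0.0306; Haaland: 1/√f = -1.8 log₁₀[0.00489 + 9.02e-05] = 4.145, so f = 0.05819.

f ≈ 0.05819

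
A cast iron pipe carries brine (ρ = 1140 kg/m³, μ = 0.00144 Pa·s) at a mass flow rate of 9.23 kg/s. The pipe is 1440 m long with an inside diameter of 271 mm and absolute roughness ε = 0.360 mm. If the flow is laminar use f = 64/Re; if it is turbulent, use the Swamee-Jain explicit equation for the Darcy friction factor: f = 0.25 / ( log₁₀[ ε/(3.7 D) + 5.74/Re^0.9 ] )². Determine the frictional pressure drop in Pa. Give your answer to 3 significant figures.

A = πD²/4 = π(0.271)²/4 = 0.05768 m²; mean velocity V = ṁ/(ρA) = 9.23/(1140 · 0.05768) = 0.1404 m/s.
Reynolds number Re = ρVD/μ = 1140 · 0.1404 · 0.271 / 0.00144 = 3.011e+04.
Re > 4000 → turbulent. Relative roughness ε/D = 0.00036/0.271 = 0.00133. Swamee-Jain: f = 0.25/(log₁₀[0.00133/3.7 + 5.74/3.011e+04^0.9])² = 0.25/(log₁₀[0.000359 + 0.000535])² = 0.25/(-3.049)² = 0.02689.
Darcy-Weisbach: ΔP = f(L/D)(ρV²/2) = 0.02689·(1440/0.271)·(1140·0.1404²/2) = 0.02689·5314·11.23 = 1605 Pa.

ΔP ≈ 1600 Pa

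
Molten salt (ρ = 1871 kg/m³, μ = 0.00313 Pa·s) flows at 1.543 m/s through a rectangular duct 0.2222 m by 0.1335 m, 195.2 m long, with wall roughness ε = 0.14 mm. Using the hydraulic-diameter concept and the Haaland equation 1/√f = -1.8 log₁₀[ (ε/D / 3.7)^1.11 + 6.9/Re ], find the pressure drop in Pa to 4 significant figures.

Hydraulic diameter D_h = 4A/P = 4·(0.2222·0.1335)/(2·(0.2222+0.1335)) = 0.1187/0.7114 = 0.1668 m.
Re = ρVD_h/μ = 1871·1.543·0.1668/0.00313 = 1.538e+05.
ε/D_h = 0.00014/0.1668 = 0.000839; Haaland gives 1/√f = -1.8 log₁₀[9.01e-05+4.49e-05] = 6.965, so f = 0.02061.
ΔP = f(L/D_h)(ρV²/2) = 0.02061·195.2/0.1668·2227 = 5.373e+04 Pa.

ΔP ≈ 53730 Pa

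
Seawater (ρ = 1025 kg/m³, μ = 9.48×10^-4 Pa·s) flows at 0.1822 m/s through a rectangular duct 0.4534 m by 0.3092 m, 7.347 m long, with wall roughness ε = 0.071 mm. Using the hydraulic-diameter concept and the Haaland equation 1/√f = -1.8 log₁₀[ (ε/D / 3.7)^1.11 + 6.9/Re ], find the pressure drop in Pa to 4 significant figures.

Hydraulic diameter D_h = 4A/P = 4·(0.4534·0.3092)/(2·(0.4534+0.3092)) = 0.5608/1.525 = 0.3677 m.
Re = ρVD_h/μ = 1025·0.1822·0.3677/0.000948 = 7.243e+04.
ε/D_h = 7.1e-05/0.3677 = 0.000193; Haaland gives 1/√f = -1.8 log₁₀[1.76e-05+9.53e-05] = 7.105, so f = 0.01981.
ΔP = f(L/D_h)(ρV²/2) = 0.01981·7.347/0.3677·17.01 = 6.734 Pa.

ΔP ≈ 6.734 Pa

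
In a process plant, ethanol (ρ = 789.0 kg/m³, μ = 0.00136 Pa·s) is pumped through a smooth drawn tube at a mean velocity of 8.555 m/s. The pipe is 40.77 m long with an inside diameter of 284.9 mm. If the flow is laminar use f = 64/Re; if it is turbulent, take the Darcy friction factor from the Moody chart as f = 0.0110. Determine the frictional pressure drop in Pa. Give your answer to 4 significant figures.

ΔP ≈ 45450 Pa

Reynolds number Re = ρVD/μ = 789 · 8.555 · 0.2849 / 0.00136 = 1.414e+06.
Re > 4000 → turbulent; use the Moody-chart value f = 0.0110.
Darcy-Weisbach: ΔP = f(L/D)(ρV²/2) = 0.011·(40.77/0.2849)·(789·8.555²/2) = 0.011·143.1·2.887e+04 = 4.545e+04 Pa.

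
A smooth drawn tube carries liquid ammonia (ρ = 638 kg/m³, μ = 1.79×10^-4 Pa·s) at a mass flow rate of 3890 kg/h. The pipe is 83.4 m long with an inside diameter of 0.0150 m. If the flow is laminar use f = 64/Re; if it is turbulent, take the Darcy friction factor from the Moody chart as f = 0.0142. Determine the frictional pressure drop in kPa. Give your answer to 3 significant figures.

ΔP ≈ 2310 kPa

ṁ = 3890 kg/h = 3890/3600 = 1.081 kg/s.
A = πD²/4 = π(0.015)²/4 = 0.0001767 m²; mean velocity V = ṁ/(ρA) = 1.081/(638 · 0.0001767) = 9.584 m/s.
Reynolds number Re = ρVD/μ = 638 · 9.584 · 0.015 / 0.000179 = 5.124e+05.
Re > 4000 → turbulent; use the Moody-chart value f = 0.0142.
Darcy-Weisbach: ΔP = f(L/D)(ρV²/2) = 0.0142·(83.4/0.015)·(638·9.584²/2) = 0.0142·5560·2.93e+04 = 2.313e+06 Pa.
ΔP = 2.313e+06 Pa = 2310 kPa.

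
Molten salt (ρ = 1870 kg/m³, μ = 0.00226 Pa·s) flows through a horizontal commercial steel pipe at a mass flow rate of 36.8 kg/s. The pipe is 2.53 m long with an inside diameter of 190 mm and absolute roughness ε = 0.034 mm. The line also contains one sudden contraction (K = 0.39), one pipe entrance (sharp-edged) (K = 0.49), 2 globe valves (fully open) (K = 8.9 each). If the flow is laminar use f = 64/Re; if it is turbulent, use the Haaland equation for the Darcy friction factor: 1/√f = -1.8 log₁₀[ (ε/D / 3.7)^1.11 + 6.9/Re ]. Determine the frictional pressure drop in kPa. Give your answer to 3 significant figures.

A = πD²/4 = π(0.19)²/4 = 0.02835 m²; mean velocity V = ṁ/(ρA) = 36.8/(1870 · 0.02835) = 0.6941 m/s.
Reynolds number Re = ρVD/μ = 1870 · 0.6941 · 0.19 / 0.00226 = 1.091e+05.
Re > 4000 → turbulent. Relative roughness ε/D = 3.4e-05/0.19 = 0.000179. Haaland: 1/√f = -1.8 log₁₀[(0.000179/3.7)^1.11 + 6.9/1.091e+05] = -1.8 log₁₀[1.62e-05 + 6.32e-05] = 7.38, so f = 0.01836.
Total minor-loss coefficient ΣK = 1·0.39 + 1·0.49 + 2·8.9 = 18.7.
ΔP = [f·L/D + ΣK]·(ρV²/2) = [0.01836·2.53/0.19 + 18.7]·(1870·0.6941²/2) = [0.2445 + 18.7]·450.4 = 8524 Pa.
ΔP = 8524 Pa = 8.52 kPa.

ΔP ≈ 8.52 kPa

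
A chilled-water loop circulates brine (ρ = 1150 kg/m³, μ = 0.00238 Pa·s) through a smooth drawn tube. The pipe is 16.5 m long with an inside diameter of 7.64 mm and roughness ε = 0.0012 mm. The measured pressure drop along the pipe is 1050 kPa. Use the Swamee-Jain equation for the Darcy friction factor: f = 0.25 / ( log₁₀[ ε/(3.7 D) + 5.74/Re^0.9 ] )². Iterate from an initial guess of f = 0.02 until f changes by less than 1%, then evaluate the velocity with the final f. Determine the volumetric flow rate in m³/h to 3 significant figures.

Q ≈ 0.944 m³/h

Rearranging Darcy-Weisbach: V = √(2·ΔP·D/(f·L·ρ)). With ε/D = 1.2e-06/0.00764 = 0.000157, iterate starting from f = 0.02:
  f = 0.02 → V = √(2·1.05e+06·0.00764/(0.02·16.5·1150)) = 6.502 m/s; Re = ρVD/μ = 2.4e+04; f → 0.0251
  f = 0.0251 → V = 5.804 m/s; Re = 2.143e+04; f → 0.02578
  f = 0.02578 → V = 5.727 m/s; Re = 2.114e+04; f → 0.02586
Converged (Δf/f < 1%). With the final f = 0.02586: V = √(2·1.05e+06·0.00764/(0.02586·16.5·1150)) = 5.718 m/s.
Q = V·A = 5.718·(π/4·0.00764²) = 0.0002621 m³/s = 0.944 m³/h.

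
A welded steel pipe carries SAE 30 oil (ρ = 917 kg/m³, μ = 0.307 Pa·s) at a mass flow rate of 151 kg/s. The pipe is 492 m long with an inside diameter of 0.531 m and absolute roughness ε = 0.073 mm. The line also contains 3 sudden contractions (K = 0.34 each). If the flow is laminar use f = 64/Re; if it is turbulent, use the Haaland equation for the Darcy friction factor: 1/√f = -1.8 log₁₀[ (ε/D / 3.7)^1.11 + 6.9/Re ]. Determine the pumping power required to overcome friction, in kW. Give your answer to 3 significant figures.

A = πD²/4 = π(0.531)²/4 = 0.2215 m²; mean velocity V = ṁ/(ρA) = 151/(917 · 0.2215) = 0.7436 m/s.
Reynolds number Re = ρVD/μ = 917 · 0.7436 · 0.531 / 0.307 = 1179.
Re < 2300 → laminar flow, so f = 64/Re = 64/1179 = 0.05427 (the turbulent correlation is not needed).
Total minor-loss coefficient ΣK = 3·0.34 = 1.02.
ΔP = [f·L/D + ΣK]·(ρV²/2) = [0.05427·492/0.531 + 1.02]·(917·0.7436²/2) = [50.28 + 1.02]·253.5 = 1.301e+04 Pa.
Q = ṁ/ρ = 151/917 = 0.1647 m³/s.
Pumping power P = QΔP = 0.1647·1.301e+04 = 2142 W = 2.14 kW.

P ≈ 2.14 kW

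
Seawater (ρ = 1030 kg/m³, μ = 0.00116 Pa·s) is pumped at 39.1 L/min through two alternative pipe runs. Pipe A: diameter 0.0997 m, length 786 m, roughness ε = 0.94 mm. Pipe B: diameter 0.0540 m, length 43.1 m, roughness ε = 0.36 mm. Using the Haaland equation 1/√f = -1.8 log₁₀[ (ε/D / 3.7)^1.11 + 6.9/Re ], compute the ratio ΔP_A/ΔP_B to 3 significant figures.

Pipe A: V = Q/A = 0.0006517/0.007807 = 0.08347 m/s; Re = 7390; ε/D = 0.00943; Haaland → f = 0.04405; ΔP_A = f(L/D)(ρV²/2) = 1246 Pa.
Pipe B: V = Q/A = 0.0006517/0.00229 = 0.2845 m/s; Re = 1.364e+04; ε/D = 0.00667; Haaland → f = 0.03794; ΔP_B = f(L/D)(ρV²/2) = 1263 Pa.
ΔP_A/ΔP_B = 1246/1263 = 0.987.

ΔP_A/ΔP_B ≈ 0.987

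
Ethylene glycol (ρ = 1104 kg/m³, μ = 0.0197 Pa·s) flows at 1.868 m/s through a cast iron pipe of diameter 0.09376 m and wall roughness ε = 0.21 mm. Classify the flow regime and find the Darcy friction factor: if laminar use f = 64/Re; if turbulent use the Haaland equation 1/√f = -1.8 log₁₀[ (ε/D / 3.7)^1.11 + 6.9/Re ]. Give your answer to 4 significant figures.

Re = ρVD/μ = 1104·1.868·0.09376/0.0197 = 9815.
Re > 4000 → turbulent. ε/D = 0.00021/0.09376 = 0.00224; Haaland: 1/√f = -1.8 log₁₀[0.000268 + 0.000703] = 5.423, so f = 0.034.

f ≈ 0.03400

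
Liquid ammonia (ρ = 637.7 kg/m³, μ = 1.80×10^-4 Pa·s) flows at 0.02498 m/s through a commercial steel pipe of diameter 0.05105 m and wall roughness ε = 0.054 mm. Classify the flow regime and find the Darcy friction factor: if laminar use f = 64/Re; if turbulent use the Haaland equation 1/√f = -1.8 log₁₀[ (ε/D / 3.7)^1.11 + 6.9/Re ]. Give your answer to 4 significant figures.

f ≈ 0.03982

Re = ρVD/μ = 637.7·0.02498·0.05105/0.00018 = 4518.
Re > 4000 → turbulent. ε/D = 5.4e-05/0.05105 = 0.00106; Haaland: 1/√f = -1.8 log₁₀[0.000117 + 0.00153] = 5.011, so f = 0.03982.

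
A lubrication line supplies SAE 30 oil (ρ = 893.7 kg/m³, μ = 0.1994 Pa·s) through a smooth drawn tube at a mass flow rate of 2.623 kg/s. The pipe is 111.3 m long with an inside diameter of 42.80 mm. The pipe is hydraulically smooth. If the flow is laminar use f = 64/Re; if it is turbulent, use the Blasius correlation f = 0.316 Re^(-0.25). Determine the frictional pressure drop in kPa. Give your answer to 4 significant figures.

A = πD²/4 = π(0.0428)²/4 = 0.001439 m²; mean velocity V = ṁ/(ρA) = 2.623/(893.7 · 0.001439) = 2.04 m/s.
Reynolds number Re = ρVD/μ = 893.7 · 2.04 · 0.0428 / 0.199 = 391.3.
Re < 2300 → laminar flow, so f = 64/Re = 64/391.3 = 0.1635 (the turbulent correlation is not needed).
Darcy-Weisbach: ΔP = f(L/D)(ρV²/2) = 0.1635·(111.3/0.0428)·(893.7·2.04²/2) = 0.1635·2600·1860 = 7.909e+05 Pa.
ΔP = 7.909e+05 Pa = 790.9 kPa.

ΔP ≈ 790.9 kPa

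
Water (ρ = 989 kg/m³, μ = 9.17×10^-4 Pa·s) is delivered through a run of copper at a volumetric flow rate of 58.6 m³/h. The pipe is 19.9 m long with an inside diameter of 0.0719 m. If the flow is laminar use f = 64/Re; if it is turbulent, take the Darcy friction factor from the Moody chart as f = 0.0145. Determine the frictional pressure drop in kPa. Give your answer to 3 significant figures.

ΔP ≈ 31.9 kPa

Q = 58.6 m³/h = 58.6/3600 = 0.01628 m³/s.
Cross-sectional area A = πD²/4 = π(0.0719)²/4 = 0.00406 m²; mean velocity V = Q/A = 0.01628/0.00406 = 4.009 m/s.
Reynolds number Re = ρVD/μ = 989 · 4.009 · 0.0719 / 0.000917 = 3.109e+05.
Re > 4000 → turbulent; use the Moody-chart value f = 0.0145.
Darcy-Weisbach: ΔP = f(L/D)(ρV²/2) = 0.0145·(19.9/0.0719)·(989·4.009²/2) = 0.0145·276.8·7948 = 3.19e+04 Pa.
ΔP = 3.19e+04 Pa = 31.9 kPa.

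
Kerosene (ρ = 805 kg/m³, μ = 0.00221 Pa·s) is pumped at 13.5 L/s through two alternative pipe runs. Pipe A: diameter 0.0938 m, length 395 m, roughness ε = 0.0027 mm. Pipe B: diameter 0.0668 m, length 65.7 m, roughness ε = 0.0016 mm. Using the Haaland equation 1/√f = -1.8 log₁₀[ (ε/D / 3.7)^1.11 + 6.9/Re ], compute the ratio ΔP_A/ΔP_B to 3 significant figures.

ΔP_A/ΔP_B ≈ 1.18

Pipe A: V = Q/A = 0.0135/0.00691 = 1.954 m/s; Re = 6.675e+04; ε/D = 2.88e-05; Haaland → f = 0.01952; ΔP_A = f(L/D)(ρV²/2) = 1.263e+05 Pa.
Pipe B: V = Q/A = 0.0135/0.003505 = 3.852 m/s; Re = 9.373e+04; ε/D = 2.4e-05; Haaland → f = 0.01816; ΔP_B = f(L/D)(ρV²/2) = 1.067e+05 Pa.
ΔP_A/ΔP_B = 1.263e+05/1.067e+05 = 1.18.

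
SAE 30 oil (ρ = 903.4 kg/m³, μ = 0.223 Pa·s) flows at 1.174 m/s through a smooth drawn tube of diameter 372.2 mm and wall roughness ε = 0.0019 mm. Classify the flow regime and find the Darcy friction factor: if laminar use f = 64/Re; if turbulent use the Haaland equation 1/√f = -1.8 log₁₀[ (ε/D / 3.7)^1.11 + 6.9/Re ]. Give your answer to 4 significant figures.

Re = ρVD/μ = 903.4·1.174·0.3722/0.223 = 1770.
Re < 2300 → laminar, so f = 64/Re = 0.03615 (roughness is irrelevant in laminar flow).

f ≈ 0.03615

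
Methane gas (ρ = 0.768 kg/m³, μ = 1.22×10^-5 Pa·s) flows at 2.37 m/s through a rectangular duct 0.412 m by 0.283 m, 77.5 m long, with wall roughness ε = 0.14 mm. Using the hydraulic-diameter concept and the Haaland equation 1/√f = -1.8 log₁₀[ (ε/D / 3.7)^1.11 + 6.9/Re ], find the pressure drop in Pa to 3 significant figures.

Hydraulic diameter D_h = 4A/P = 4·(0.412·0.283)/(2·(0.412+0.283)) = 0.4664/1.39 = 0.3355 m.
Re = ρVD_h/μ = 0.768·2.37·0.3355/1.22e-05 = 5.006e+04.
ε/D_h = 0.00014/0.3355 = 0.000417; Haaland gives 1/√f = -1.8 log₁₀[4.15e-05+0.000138] = 6.743, so f = 0.02199.
ΔP = f(L/D_h)(ρV²/2) = 0.02199·77.5/0.3355·2.157 = 10.96 Pa.

ΔP ≈ 11.0 Pa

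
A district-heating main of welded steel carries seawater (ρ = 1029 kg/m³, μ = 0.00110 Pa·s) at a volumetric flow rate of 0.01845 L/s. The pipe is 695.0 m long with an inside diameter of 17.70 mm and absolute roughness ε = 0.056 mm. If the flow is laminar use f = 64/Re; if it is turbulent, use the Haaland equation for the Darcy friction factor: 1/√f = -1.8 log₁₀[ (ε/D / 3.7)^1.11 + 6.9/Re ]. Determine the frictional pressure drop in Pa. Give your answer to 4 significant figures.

Q = 0.01845 L/s = 0.01845/1000 = 1.845e-05 m³/s.
Cross-sectional area A = πD²/4 = π(0.0177)²/4 = 0.0002461 m²; mean velocity V = Q/A = 1.845e-05/0.0002461 = 0.07498 m/s.
Reynolds number Re = ρVD/μ = 1029 · 0.07498 · 0.0177 / 0.0011 = 1242.
Re < 2300 → laminar flow, so f = 64/Re = 64/1242 = 0.05155 (the turbulent correlation is not needed).
Darcy-Weisbach: ΔP = f(L/D)(ρV²/2) = 0.05155·(695/0.0177)·(1029·0.07498²/2) = 0.05155·3.927e+04·2.893 = 5855 Pa.

ΔP ≈ 5855 Pa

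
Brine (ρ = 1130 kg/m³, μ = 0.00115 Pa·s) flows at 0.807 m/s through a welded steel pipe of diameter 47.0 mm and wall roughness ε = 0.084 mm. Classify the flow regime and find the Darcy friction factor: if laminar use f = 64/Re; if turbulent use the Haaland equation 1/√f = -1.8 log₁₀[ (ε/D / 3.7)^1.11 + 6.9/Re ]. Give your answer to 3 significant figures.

Re = ρVD/μ = 1130·0.807·0.047/0.00115 = 3.727e+04.
Re > 4000 → turbulent. ε/D = 8.4e-05/0.047 = 0.00179; Haaland: 1/√f = -1.8 log₁₀[0.000209 + 0.000185] = 6.129, so f = 0.02662.

f ≈ 0.0266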